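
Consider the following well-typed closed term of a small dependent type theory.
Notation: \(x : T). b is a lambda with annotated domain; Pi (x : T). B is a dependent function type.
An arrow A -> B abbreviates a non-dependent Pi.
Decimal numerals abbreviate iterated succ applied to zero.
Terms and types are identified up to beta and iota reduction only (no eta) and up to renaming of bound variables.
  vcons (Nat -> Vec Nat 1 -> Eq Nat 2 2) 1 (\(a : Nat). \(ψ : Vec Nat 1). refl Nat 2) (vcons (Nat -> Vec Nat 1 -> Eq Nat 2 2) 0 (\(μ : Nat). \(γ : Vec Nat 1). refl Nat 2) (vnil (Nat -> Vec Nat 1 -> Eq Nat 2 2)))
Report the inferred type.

inferred type:
  Vec (Nat -> Vec Nat 1 -> Eq Nat 2 2) 2


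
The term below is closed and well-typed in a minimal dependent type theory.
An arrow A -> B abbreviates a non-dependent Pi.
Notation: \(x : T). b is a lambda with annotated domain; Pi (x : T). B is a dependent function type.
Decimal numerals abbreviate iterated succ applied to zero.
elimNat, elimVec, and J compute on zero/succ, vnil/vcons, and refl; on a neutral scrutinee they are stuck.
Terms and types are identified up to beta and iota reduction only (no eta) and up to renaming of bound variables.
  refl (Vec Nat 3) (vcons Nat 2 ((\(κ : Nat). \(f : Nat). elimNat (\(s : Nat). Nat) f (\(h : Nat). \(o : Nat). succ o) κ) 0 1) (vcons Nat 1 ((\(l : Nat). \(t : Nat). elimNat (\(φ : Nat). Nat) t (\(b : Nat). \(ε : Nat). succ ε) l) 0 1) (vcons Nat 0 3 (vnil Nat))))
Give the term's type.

inferred type:
  Eq (Vec Nat 3) (vcons Nat 2 1 (vcons Nat 1 1 (vcons Nat 0 3 (vnil Nat)))) (vcons Nat 2 1 (vcons Nat 1 1 (vcons Nat 0 3 (vnil Nat))))


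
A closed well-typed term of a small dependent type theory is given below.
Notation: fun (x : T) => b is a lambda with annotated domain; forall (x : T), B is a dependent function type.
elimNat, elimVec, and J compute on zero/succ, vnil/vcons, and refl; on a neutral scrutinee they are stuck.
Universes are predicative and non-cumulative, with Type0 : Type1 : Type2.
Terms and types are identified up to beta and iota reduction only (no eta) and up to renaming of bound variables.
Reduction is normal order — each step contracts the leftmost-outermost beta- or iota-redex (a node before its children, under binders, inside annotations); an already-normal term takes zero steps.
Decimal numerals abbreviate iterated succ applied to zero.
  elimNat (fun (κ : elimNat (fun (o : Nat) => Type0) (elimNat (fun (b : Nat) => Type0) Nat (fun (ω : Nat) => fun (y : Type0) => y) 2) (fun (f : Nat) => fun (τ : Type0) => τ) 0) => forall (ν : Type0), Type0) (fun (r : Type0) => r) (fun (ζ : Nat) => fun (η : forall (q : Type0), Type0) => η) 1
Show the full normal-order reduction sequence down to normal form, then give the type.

normal-order reduction sequence:
  elimNat (fun (κ : elimNat (fun (o : Nat) => Type0) (elimNat (fun (b : Nat) => Type0) Nat (fun (ω : Nat) => fun (y : Type0) => y) 2) (fun (f : Nat) => fun (τ : Type0) => τ) 0) => forall (ν : Type0), Type0) (fun (r : Type0) => r) (fun (ζ : Nat) => fun (η : forall (q : Type0), Type0) => η) 1
  ~> (fun (κ : Nat) => fun (o : forall (b : Type0), Type0) => o) 0 (elimNat (fun (ω : elimNat (fun (y : Nat) => Type0) (elimNat (fun (f : Nat) => Type0) Nat (fun (τ : Nat) => fun (ν : Type0) => ν) 2) (fun (r : Nat) => fun (ζ : Type0) => ζ) 0) => forall (η : Type0), Type0) (fun (q : Type0) => q) (fun (φ : Nat) => fun (x : forall (e : Type0), Type0) => x) 0)
  ~> (fun (κ : forall (o : Type0), Type0) => κ) (elimNat (fun (b : elimNat (fun (ω : Nat) => Type0) (elimNat (fun (y : Nat) => Type0) Nat (fun (f : Nat) => fun (τ : Type0) => τ) 2) (fun (ν : Nat) => fun (r : Type0) => r) 0) => forall (ζ : Type0), Type0) (fun (η : Type0) => η) (fun (q : Nat) => fun (φ : forall (x : Type0), Type0) => φ) 0)
  ~> elimNat (fun (κ : elimNat (fun (o : Nat) => Type0) (elimNat (fun (b : Nat) => Type0) Nat (fun (ω : Nat) => fun (y : Type0) => y) 2) (fun (f : Nat) => fun (τ : Type0) => τ) 0) => forall (ν : Type0), Type0) (fun (r : Type0) => r) (fun (ζ : Nat) => fun (η : forall (q : Type0), Type0) => η) 0
  ~> fun (κ : Type0) => κ
the term's type:
  forall (κ : Type0), Type0


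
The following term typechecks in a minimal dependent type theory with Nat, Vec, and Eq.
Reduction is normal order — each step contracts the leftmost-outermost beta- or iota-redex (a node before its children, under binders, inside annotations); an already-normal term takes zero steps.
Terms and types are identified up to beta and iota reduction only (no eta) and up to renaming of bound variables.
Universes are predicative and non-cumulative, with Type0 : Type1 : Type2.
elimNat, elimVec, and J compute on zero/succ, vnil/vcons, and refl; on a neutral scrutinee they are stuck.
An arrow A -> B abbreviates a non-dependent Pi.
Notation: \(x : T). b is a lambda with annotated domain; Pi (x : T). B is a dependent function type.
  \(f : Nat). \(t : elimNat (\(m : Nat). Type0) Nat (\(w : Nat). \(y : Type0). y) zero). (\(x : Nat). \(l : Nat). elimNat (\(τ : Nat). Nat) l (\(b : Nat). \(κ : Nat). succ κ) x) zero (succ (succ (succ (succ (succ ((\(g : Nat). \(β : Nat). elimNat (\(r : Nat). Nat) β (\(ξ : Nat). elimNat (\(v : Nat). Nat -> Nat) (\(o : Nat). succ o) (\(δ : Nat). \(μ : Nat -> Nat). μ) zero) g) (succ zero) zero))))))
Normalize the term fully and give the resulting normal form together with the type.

resulting normal form:
  \(f : Nat). \(t : Nat). succ (succ (succ (succ (succ (succ zero)))))
inferred type:
  Nat -> Nat -> Nat


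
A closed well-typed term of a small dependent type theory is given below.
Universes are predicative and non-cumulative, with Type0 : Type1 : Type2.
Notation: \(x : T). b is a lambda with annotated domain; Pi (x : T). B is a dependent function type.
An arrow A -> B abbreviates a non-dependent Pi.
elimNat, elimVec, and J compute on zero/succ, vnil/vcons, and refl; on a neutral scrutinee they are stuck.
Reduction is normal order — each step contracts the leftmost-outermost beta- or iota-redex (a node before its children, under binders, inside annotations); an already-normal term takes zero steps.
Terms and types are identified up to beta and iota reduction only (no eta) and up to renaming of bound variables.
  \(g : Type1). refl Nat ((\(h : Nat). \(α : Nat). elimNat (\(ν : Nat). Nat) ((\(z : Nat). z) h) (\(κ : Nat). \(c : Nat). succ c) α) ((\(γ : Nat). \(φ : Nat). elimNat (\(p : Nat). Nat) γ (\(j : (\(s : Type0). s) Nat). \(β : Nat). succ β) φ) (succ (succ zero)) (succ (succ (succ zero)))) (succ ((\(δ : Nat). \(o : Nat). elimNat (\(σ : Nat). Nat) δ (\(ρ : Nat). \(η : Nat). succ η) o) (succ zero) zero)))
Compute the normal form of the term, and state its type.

reduced normal form:
  \(g : Type1). refl Nat (succ (succ (succ (succ (succ (succ (succ zero)))))))
type:
  Type1 -> Eq Nat (succ (succ (succ (succ (succ (succ (succ zero))))))) (succ (succ (succ (succ (succ (succ (succ zero)))))))


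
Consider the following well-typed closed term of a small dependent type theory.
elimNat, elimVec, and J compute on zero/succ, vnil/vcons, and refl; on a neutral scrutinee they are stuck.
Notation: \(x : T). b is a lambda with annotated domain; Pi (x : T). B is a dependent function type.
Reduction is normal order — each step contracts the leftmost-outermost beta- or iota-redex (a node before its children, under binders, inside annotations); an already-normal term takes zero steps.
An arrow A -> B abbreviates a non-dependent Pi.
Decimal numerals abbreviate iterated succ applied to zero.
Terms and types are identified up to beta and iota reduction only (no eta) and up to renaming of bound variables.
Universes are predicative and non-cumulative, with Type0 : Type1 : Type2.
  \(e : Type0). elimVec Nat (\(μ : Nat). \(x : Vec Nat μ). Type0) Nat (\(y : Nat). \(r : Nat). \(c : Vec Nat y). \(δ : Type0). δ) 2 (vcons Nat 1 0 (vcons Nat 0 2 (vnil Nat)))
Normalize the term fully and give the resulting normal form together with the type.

normal form:
  \(e : Type0). Nat
inferred type:
  Type0 -> Type0


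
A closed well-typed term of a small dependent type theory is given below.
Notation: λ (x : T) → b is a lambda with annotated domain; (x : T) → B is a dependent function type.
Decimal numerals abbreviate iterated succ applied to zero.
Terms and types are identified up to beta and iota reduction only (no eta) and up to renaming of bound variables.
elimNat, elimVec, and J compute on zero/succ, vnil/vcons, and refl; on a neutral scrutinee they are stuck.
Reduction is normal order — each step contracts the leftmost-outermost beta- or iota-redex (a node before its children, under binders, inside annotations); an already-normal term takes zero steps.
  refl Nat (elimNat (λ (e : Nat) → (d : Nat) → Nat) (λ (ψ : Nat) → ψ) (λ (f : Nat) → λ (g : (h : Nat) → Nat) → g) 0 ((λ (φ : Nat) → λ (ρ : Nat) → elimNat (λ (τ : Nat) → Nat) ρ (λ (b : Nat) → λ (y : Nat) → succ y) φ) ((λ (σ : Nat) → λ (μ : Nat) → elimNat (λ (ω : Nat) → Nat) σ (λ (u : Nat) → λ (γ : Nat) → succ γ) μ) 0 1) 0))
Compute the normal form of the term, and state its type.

normal form:
  refl Nat 1
the term's type:
  Eq Nat 1 1


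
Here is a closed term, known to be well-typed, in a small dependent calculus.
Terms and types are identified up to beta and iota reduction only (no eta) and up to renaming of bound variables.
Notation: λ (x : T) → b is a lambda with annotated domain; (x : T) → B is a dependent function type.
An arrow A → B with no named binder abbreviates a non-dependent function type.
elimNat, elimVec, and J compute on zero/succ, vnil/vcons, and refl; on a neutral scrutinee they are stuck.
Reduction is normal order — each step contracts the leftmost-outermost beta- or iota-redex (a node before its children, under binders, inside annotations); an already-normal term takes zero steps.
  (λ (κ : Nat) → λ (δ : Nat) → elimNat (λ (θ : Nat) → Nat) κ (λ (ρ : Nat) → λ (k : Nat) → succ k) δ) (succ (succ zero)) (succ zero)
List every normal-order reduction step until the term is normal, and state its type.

normal-order reduction sequence:
  (λ (κ : Nat) → λ (δ : Nat) → elimNat (λ (θ : Nat) → Nat) κ (λ (ρ : Nat) → λ (k : Nat) → succ k) δ) (succ (succ zero)) (succ zero)
  ~> (λ (κ : Nat) → elimNat (λ (δ : Nat) → Nat) (succ (succ zero)) (λ (θ : Nat) → λ (ρ : Nat) → succ ρ) κ) (succ zero)
  ~> elimNat (λ (κ : Nat) → Nat) (succ (succ zero)) (λ (δ : Nat) → λ (θ : Nat) → succ θ) (succ zero)
  ~> (λ (κ : Nat) → λ (δ : Nat) → succ δ) zero (elimNat (λ (θ : Nat) → Nat) (succ (succ zero)) (λ (ρ : Nat) → λ (k : Nat) → succ k) zero)
  ~> (λ (κ : Nat) → succ κ) (elimNat (λ (δ : Nat) → Nat) (succ (succ zero)) (λ (θ : Nat) → λ (ρ : Nat) → succ ρ) zero)
  ~> succ (elimNat (λ (κ : Nat) → Nat) (succ (succ zero)) (λ (δ : Nat) → λ (θ : Nat) → succ θ) zero)
  ~> succ (succ (succ zero))
type:
  Nat


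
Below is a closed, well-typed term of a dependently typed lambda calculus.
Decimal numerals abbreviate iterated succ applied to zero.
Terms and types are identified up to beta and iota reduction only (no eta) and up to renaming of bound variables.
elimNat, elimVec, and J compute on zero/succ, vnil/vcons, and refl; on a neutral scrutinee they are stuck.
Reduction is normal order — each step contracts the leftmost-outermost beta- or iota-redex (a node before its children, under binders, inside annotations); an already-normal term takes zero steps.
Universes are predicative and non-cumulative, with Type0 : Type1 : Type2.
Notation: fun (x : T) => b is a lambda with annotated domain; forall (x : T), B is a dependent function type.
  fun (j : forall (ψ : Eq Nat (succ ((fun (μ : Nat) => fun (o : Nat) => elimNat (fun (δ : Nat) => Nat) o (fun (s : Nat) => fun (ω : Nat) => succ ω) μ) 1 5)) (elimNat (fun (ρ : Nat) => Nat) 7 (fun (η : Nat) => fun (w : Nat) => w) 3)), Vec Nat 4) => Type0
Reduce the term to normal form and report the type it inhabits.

resulting normal form:
  fun (j : forall (ψ : Eq Nat 7 7), Vec Nat 4) => Type0
inferred type:
  forall (j : forall (ψ : Eq Nat 7 7), Vec Nat 4), Type1
observation: 16 normal-order steps separate the term from its normal form.


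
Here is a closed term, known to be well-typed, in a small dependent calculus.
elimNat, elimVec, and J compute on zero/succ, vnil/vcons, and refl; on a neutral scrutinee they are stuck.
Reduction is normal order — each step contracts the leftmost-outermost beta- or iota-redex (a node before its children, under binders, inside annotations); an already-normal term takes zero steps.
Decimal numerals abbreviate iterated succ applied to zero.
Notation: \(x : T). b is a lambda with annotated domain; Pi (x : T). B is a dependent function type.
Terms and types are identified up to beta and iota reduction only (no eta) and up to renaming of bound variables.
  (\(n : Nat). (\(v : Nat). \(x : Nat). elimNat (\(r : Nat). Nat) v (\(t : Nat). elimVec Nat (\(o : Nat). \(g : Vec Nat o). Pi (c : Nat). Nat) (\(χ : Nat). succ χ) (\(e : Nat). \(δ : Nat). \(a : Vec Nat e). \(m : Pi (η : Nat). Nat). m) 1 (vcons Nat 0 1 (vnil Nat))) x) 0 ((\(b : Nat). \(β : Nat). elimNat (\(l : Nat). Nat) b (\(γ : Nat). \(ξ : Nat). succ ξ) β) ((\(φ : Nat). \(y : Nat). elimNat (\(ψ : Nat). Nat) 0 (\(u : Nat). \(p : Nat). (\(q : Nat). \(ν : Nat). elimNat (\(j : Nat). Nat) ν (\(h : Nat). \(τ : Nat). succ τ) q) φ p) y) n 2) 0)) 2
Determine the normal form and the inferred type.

reduced normal form:
  4
the term's type:
  Nat


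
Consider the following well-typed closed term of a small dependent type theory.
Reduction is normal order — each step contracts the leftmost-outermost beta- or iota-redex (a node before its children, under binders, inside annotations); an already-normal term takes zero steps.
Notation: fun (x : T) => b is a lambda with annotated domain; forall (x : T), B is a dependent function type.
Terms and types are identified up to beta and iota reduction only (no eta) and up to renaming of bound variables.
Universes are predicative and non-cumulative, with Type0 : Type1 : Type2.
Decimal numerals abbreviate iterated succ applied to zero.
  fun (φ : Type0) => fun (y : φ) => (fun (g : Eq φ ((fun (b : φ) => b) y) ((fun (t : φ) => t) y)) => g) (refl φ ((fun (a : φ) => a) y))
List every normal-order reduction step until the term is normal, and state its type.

normal-order reduction sequence:
  fun (φ : Type0) => fun (y : φ) => (fun (g : Eq φ ((fun (b : φ) => b) y) ((fun (t : φ) => t) y)) => g) (refl φ ((fun (a : φ) => a) y))
  ~> fun (φ : Type0) => fun (y : φ) => refl φ ((fun (g : φ) => g) y)
  ~> fun (φ : Type0) => fun (y : φ) => refl φ y
inferred type:
  forall (φ : Type0), forall (y : φ), Eq φ y y


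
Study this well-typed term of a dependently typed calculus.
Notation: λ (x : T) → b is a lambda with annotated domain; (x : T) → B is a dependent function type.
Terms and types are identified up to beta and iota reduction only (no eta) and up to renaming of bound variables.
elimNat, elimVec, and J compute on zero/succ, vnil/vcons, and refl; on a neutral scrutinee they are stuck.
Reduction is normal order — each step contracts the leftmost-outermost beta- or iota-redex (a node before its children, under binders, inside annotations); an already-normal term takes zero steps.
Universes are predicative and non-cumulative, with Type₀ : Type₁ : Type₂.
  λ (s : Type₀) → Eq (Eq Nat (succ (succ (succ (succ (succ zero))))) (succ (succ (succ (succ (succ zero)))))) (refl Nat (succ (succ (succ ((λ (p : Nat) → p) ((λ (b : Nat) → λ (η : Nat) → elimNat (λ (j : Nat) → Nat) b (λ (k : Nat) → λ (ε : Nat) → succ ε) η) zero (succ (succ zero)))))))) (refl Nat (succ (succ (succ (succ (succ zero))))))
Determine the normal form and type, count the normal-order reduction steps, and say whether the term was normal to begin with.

normal form:
  λ (s : Type₀) → Eq (Eq Nat (succ (succ (succ (succ (succ zero))))) (succ (succ (succ (succ (succ zero)))))) (refl Nat (succ (succ (succ (succ (succ zero)))))) (refl Nat (succ (succ (succ (succ (succ zero))))))
type:
  (s : Type₀) → Type₀
reduction steps (normal order): 10
term was already normal: no
first contracted redex: a beta-redex


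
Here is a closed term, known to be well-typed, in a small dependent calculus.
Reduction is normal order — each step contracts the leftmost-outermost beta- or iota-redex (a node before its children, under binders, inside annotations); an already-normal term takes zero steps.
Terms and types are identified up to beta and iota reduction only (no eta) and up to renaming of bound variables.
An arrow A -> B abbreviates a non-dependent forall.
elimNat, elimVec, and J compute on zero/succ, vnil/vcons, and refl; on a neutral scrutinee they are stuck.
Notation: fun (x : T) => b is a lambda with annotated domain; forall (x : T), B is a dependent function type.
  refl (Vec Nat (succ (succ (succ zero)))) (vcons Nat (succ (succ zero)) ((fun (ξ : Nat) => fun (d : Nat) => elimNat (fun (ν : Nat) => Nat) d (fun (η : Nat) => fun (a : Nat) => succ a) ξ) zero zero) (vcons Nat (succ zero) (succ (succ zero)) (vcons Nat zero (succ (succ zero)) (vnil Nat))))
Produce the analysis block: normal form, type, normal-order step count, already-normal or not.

normal form:
  refl (Vec Nat (succ (succ (succ zero)))) (vcons Nat (succ (succ zero)) zero (vcons Nat (succ zero) (succ (succ zero)) (vcons Nat zero (succ (succ zero)) (vnil Nat))))
the term's type:
  Eq (Vec Nat (succ (succ (succ zero)))) (vcons Nat (succ (succ zero)) zero (vcons Nat (succ zero) (succ (succ zero)) (vcons Nat zero (succ (succ zero)) (vnil Nat)))) (vcons Nat (succ (succ zero)) zero (vcons Nat (succ zero) (succ (succ zero)) (vcons Nat zero (succ (succ zero)) (vnil Nat))))
steps to reach normal form (normal order): 3
term was already normal: no
first contracted redex: a beta-redex


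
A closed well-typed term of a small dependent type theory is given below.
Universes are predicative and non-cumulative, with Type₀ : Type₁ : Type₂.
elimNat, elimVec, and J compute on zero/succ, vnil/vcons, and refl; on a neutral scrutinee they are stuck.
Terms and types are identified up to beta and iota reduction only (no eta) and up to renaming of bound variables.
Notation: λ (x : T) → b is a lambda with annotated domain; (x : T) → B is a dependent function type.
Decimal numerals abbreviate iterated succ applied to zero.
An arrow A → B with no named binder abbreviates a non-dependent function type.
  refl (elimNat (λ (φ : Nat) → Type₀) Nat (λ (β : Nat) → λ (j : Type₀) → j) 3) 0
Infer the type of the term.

inferred type:
  Eq Nat 0 0


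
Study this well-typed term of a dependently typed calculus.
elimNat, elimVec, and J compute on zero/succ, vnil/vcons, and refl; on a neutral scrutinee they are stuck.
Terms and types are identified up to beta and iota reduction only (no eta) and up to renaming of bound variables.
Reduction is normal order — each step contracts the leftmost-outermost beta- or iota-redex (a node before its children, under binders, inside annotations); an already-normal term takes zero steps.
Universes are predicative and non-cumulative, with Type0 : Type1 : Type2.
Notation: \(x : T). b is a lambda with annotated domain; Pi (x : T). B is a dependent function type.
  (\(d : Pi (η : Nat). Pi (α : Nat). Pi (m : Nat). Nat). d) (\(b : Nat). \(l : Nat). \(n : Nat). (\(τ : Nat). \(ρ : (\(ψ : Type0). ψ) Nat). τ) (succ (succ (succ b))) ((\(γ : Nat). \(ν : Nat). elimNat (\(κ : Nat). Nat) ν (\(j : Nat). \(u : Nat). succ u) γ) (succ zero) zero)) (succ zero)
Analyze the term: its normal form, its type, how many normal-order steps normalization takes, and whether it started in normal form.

resulting normal form:
  \(d : Nat). \(η : Nat). succ (succ (succ (succ zero)))
inferred type:
  Pi (d : Nat). Pi (η : Nat). Nat
reduction steps (normal order): 4
term was already normal: no
first contracted redex: a beta-redex


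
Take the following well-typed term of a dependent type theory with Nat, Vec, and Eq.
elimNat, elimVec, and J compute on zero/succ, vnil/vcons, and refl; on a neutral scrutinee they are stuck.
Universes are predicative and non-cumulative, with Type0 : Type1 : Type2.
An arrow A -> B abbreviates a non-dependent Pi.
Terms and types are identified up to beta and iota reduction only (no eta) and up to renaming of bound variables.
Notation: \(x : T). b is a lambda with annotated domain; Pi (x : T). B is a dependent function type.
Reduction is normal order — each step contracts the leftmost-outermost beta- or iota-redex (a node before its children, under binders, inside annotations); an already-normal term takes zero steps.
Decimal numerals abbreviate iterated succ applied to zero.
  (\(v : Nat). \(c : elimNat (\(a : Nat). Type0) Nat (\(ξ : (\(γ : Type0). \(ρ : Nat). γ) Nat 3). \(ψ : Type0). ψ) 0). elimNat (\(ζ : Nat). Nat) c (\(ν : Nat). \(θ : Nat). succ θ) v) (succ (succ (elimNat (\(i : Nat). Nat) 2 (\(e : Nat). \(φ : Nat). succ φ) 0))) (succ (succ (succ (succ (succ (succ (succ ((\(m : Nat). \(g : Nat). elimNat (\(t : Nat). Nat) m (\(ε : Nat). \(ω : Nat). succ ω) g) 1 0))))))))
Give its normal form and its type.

normal form:
  12
the term's type:
  Nat
observation: 19 normal-order steps normalize the term, beginning with a beta-redex.


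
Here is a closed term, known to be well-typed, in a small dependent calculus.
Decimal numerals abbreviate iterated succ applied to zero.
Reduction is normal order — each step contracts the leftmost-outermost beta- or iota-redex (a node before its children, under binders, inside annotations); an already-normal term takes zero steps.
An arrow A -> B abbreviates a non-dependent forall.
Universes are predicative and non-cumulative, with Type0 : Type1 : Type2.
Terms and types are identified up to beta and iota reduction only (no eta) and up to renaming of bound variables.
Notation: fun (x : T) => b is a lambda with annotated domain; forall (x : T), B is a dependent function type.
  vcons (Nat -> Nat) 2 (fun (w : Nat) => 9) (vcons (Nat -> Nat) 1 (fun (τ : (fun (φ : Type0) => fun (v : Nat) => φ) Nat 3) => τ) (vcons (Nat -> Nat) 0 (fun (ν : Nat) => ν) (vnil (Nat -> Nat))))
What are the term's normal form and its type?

reduced normal form:
  vcons (Nat -> Nat) 2 (fun (w : Nat) => 9) (vcons (Nat -> Nat) 1 (fun (τ : Nat) => τ) (vcons (Nat -> Nat) 0 (fun (φ : Nat) => φ) (vnil (Nat -> Nat))))
type:
  Vec (Nat -> Nat) 3


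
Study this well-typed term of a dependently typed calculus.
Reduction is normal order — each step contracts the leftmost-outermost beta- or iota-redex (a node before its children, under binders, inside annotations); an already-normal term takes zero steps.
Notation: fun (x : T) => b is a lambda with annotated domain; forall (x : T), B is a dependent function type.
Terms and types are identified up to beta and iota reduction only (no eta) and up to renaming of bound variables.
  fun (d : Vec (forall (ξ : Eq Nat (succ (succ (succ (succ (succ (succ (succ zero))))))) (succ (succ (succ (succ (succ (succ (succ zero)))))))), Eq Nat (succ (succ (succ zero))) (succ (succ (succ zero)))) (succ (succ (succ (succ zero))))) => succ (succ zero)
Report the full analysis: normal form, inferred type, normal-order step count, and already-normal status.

resulting normal form:
  fun (d : Vec (forall (ξ : Eq Nat (succ (succ (succ (succ (succ (succ (succ zero))))))) (succ (succ (succ (succ (succ (succ (succ zero)))))))), Eq Nat (succ (succ (succ zero))) (succ (succ (succ zero)))) (succ (succ (succ (succ zero))))) => succ (succ zero)
inferred type:
  forall (d : Vec (forall (ξ : Eq Nat (succ (succ (succ (succ (succ (succ (succ zero))))))) (succ (succ (succ (succ (succ (succ (succ zero)))))))), Eq Nat (succ (succ (succ zero))) (succ (succ (succ zero)))) (succ (succ (succ (succ zero))))), Nat
normal-order step count: 0
term was already normal: yes


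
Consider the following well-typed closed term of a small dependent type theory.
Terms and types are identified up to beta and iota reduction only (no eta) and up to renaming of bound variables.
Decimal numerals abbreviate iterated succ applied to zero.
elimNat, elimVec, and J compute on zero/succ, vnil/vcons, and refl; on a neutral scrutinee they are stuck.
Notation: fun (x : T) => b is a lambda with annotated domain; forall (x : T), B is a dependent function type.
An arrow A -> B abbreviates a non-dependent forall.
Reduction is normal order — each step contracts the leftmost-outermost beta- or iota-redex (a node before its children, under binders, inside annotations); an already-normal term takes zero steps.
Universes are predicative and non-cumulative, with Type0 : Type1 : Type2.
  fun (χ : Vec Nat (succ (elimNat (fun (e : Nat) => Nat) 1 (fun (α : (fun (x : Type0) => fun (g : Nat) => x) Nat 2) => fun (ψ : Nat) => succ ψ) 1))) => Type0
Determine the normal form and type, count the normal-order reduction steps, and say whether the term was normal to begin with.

reduced normal form:
  fun (χ : Vec Nat 3) => Type0
the term's type:
  Vec Nat 3 -> Type1
reduction steps (normal order): 4
term was already normal: no
first redex: an elimNat iota-redex


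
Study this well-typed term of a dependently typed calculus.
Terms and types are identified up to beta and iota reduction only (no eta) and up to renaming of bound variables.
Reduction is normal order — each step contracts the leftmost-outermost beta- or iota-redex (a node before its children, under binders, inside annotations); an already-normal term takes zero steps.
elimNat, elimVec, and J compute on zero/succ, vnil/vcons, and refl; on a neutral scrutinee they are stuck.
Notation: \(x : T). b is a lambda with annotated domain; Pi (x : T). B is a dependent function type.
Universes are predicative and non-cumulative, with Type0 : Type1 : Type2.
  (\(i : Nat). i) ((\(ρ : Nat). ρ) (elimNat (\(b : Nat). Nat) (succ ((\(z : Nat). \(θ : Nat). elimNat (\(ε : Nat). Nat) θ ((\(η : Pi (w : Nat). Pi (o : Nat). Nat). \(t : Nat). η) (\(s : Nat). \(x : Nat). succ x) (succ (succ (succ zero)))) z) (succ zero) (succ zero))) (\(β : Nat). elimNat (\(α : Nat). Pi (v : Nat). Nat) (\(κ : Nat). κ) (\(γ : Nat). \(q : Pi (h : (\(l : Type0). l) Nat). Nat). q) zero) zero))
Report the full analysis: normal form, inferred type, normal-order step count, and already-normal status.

reduced normal form:
  succ (succ (succ zero))
inferred type:
  Nat
reduction steps (normal order): 11
term was already normal: no
first redex: a beta-redex


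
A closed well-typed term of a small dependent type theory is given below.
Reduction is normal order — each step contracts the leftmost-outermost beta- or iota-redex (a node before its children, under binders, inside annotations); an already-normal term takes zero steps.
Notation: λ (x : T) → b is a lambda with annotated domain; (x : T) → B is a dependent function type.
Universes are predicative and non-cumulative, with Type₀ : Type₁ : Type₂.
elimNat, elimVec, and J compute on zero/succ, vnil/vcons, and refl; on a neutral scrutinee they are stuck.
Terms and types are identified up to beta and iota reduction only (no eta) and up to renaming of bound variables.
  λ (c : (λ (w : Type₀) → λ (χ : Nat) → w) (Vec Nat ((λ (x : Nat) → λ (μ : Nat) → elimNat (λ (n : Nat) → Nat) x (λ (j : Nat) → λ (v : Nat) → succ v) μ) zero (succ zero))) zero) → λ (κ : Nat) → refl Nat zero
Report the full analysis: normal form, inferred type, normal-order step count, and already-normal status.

resulting normal form:
  λ (c : Vec Nat (succ zero)) → λ (w : Nat) → refl Nat zero
type:
  (c : Vec Nat (succ zero)) → (w : Nat) → Eq Nat zero zero
steps to reach normal form (normal order): 8
started in normal form: no
first contracted redex: a beta-redex


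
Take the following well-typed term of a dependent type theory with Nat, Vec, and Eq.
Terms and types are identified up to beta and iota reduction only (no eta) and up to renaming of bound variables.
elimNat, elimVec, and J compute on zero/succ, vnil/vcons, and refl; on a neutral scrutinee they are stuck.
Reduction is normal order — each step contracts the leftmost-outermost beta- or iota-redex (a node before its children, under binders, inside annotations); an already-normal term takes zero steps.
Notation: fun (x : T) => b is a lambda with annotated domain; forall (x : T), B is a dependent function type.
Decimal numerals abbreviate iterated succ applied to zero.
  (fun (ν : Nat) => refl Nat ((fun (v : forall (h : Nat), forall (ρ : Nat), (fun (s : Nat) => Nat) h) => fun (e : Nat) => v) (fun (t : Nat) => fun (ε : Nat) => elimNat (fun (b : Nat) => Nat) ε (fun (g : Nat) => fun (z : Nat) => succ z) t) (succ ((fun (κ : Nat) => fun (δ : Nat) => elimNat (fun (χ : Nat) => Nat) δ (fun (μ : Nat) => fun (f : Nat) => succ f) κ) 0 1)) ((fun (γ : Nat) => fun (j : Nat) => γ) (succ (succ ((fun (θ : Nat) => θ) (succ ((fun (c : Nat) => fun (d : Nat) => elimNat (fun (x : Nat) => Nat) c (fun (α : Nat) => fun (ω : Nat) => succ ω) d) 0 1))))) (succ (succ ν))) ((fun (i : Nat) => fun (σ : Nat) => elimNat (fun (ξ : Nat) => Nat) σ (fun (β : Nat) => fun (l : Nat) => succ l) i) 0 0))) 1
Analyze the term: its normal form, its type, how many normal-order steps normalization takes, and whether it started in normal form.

resulting normal form:
  refl Nat 4
type:
  Eq Nat 4 4
steps to reach normal form (normal order): 30
already normal: no
first redex: a beta-redex


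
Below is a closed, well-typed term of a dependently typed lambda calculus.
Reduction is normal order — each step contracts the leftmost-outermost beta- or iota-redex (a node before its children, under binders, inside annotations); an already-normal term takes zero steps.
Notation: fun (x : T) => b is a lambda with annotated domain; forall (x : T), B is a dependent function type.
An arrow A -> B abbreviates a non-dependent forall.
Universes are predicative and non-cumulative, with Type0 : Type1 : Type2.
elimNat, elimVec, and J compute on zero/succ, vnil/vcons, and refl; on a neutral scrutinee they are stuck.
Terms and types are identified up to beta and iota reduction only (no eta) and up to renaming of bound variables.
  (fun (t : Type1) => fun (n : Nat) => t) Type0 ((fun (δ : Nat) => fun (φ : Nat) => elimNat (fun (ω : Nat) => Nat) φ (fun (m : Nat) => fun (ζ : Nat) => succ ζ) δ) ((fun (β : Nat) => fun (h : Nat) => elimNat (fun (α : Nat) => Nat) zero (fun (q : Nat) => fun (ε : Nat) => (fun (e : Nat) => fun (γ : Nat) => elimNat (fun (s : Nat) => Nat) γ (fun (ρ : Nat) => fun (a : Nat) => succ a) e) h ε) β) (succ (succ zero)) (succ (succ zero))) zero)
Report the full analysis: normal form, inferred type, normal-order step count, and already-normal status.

reduced normal form:
  Type0
inferred type:
  Type1
normal-order step count: 2
term was already normal: no
first contracted redex: a beta-redex


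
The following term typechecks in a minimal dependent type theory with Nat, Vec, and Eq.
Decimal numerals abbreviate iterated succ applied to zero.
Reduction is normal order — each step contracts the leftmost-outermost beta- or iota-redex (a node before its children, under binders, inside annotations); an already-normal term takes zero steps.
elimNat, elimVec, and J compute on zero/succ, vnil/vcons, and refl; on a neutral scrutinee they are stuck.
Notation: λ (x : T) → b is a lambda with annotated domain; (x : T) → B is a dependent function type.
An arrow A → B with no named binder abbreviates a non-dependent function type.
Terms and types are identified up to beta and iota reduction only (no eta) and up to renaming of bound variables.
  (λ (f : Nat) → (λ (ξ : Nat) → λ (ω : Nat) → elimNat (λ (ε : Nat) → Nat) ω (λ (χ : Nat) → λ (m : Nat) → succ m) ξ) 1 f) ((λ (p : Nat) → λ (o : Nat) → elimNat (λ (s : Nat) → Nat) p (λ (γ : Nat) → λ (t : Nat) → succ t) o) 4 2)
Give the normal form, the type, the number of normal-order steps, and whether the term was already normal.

normal form:
  7
type:
  Nat
normal-order step count: 16
already normal: no
first contracted redex: a beta-redex


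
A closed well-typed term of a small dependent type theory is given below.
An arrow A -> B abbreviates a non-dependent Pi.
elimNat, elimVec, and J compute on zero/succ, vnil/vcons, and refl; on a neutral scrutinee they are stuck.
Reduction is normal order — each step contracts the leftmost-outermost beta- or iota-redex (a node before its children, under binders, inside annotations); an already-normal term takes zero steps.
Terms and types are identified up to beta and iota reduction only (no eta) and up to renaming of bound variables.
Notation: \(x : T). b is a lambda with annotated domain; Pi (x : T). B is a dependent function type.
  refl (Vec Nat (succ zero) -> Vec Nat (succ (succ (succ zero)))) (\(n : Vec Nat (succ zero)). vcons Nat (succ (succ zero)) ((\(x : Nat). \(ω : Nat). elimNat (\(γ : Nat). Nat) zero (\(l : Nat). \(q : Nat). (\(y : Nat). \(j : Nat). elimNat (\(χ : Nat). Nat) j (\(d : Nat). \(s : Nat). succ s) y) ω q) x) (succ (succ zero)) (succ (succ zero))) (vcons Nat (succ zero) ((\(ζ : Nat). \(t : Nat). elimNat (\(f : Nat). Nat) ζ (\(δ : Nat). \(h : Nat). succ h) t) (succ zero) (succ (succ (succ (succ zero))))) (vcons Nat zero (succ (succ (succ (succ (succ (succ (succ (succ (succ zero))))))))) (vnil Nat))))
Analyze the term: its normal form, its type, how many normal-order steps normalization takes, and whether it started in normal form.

reduced normal form:
  refl (Vec Nat (succ zero) -> Vec Nat (succ (succ (succ zero)))) (\(n : Vec Nat (succ zero)). vcons Nat (succ (succ zero)) (succ (succ (succ (succ zero)))) (vcons Nat (succ zero) (succ (succ (succ (succ (succ zero))))) (vcons Nat zero (succ (succ (succ (succ (succ (succ (succ (succ (succ zero))))))))) (vnil Nat))))
inferred type:
  Eq (Vec Nat (succ zero) -> Vec Nat (succ (succ (succ zero)))) (\(n : Vec Nat (succ zero)). vcons Nat (succ (succ zero)) (succ (succ (succ (succ zero)))) (vcons Nat (succ zero) (succ (succ (succ (succ (succ zero))))) (vcons Nat zero (succ (succ (succ (succ (succ (succ (succ (succ (succ zero))))))))) (vnil Nat)))) (\(x : Vec Nat (succ zero)). vcons Nat (succ (succ zero)) (succ (succ (succ (succ zero)))) (vcons Nat (succ zero) (succ (succ (succ (succ (succ zero))))) (vcons Nat zero (succ (succ (succ (succ (succ (succ (succ (succ (succ zero))))))))) (vnil Nat))))
reduction steps (normal order): 42
already normal: no
first redex: a beta-redex


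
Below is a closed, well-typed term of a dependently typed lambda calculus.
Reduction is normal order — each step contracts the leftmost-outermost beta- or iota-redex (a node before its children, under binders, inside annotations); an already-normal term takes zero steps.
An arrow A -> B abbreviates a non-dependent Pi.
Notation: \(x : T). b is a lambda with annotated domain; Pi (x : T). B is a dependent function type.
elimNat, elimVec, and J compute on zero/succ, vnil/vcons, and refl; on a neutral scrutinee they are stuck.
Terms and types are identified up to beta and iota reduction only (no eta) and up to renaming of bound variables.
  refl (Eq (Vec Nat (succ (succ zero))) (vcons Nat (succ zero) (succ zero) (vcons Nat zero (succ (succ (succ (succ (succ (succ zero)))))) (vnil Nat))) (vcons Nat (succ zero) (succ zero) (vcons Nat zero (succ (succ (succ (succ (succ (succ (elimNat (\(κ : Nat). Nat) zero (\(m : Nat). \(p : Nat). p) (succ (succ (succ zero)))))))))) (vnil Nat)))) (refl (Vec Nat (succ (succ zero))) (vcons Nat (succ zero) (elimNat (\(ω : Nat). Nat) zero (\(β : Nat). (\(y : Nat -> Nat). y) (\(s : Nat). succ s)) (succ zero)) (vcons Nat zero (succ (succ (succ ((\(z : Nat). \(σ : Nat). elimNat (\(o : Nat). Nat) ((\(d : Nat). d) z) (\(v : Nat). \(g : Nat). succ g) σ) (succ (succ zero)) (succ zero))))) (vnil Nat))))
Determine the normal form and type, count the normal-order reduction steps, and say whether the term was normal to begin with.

resulting normal form:
  refl (Eq (Vec Nat (succ (succ zero))) (vcons Nat (succ zero) (succ zero) (vcons Nat zero (succ (succ (succ (succ (succ (succ zero)))))) (vnil Nat))) (vcons Nat (succ zero) (succ zero) (vcons Nat zero (succ (succ (succ (succ (succ (succ zero)))))) (vnil Nat)))) (refl (Vec Nat (succ (succ zero))) (vcons Nat (succ zero) (succ zero) (vcons Nat zero (succ (succ (succ (succ (succ (succ zero)))))) (vnil Nat))))
inferred type:
  Eq (Eq (Vec Nat (succ (succ zero))) (vcons Nat (succ zero) (succ zero) (vcons Nat zero (succ (succ (succ (succ (succ (succ zero)))))) (vnil Nat))) (vcons Nat (succ zero) (succ zero) (vcons Nat zero (succ (succ (succ (succ (succ (succ zero)))))) (vnil Nat)))) (refl (Vec Nat (succ (succ zero))) (vcons Nat (succ zero) (succ zero) (vcons Nat zero (succ (succ (succ (succ (succ (succ zero)))))) (vnil Nat)))) (refl (Vec Nat (succ (succ zero))) (vcons Nat (succ zero) (succ zero) (vcons Nat zero (succ (succ (succ (succ (succ (succ zero)))))) (vnil Nat))))
reduction steps (normal order): 22
started in normal form: no
first redex: an elimNat iota-redex


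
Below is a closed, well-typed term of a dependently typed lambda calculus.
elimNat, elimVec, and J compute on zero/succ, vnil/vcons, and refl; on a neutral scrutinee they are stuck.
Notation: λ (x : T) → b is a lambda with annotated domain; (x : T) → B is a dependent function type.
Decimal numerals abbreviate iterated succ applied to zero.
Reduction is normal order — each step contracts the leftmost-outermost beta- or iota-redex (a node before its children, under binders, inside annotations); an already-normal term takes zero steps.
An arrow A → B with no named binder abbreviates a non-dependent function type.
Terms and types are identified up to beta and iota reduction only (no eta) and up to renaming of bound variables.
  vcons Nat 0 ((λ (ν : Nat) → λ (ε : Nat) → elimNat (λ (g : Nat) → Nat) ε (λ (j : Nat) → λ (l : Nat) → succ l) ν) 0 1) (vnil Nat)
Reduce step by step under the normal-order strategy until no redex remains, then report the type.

reduction (normal order):
  vcons Nat 0 ((λ (ν : Nat) → λ (ε : Nat) → elimNat (λ (g : Nat) → Nat) ε (λ (j : Nat) → λ (l : Nat) → succ l) ν) 0 1) (vnil Nat)
  ~> vcons Nat 0 ((λ (ν : Nat) → elimNat (λ (ε : Nat) → Nat) ν (λ (g : Nat) → λ (j : Nat) → succ j) 0) 1) (vnil Nat)
  ~> vcons Nat 0 (elimNat (λ (ν : Nat) → Nat) 1 (λ (ε : Nat) → λ (g : Nat) → succ g) 0) (vnil Nat)
  ~> vcons Nat 0 1 (vnil Nat)
type:
  Vec Nat 1


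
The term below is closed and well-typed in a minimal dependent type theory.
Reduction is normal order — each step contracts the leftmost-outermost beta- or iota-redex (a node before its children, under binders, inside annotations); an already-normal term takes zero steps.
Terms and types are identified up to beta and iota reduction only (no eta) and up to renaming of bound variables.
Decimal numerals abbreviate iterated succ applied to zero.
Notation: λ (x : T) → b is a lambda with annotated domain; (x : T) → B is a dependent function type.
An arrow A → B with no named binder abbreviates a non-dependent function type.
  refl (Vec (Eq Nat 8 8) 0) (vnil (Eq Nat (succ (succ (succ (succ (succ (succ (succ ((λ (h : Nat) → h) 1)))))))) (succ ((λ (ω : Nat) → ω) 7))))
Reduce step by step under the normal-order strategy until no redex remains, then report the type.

normal-order reduction sequence:
  refl (Vec (Eq Nat 8 8) 0) (vnil (Eq Nat (succ (succ (succ (succ (succ (succ (succ ((λ (h : Nat) → h) 1)))))))) (succ ((λ (ω : Nat) → ω) 7))))
  ~> refl (Vec (Eq Nat 8 8) 0) (vnil (Eq Nat 8 (succ ((λ (h : Nat) → h) 7))))
  ~> refl (Vec (Eq Nat 8 8) 0) (vnil (Eq Nat 8 8))
type:
  Eq (Vec (Eq Nat 8 8) 0) (vnil (Eq Nat 8 8)) (vnil (Eq Nat 8 8))


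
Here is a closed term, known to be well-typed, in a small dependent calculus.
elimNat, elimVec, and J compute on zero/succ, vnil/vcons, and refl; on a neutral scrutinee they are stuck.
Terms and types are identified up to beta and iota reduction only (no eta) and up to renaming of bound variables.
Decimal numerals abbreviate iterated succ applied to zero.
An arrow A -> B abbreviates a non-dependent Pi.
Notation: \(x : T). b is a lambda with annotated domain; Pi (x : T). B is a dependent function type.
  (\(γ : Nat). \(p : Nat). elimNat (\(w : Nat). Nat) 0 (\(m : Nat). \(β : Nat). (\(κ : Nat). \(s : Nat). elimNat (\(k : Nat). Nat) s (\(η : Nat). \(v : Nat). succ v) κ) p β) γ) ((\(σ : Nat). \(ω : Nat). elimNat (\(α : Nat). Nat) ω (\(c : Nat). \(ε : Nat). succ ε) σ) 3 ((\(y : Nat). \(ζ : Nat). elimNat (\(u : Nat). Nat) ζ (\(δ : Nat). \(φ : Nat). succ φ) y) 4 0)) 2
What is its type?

type:
  Nat
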